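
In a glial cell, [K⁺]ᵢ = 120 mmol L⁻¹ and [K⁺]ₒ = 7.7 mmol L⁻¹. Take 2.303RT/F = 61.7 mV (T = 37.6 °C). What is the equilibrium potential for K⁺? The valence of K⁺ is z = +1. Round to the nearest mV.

-74 mV

E = (61.7/z) · log₁₀([K⁺]_out/[K⁺]_in) with z = +1.
= (61.7/1) · log₁₀(7.7/120) = 61.70 · log₁₀(0.06417)
= 61.70 · (-1.1927) = -73.59 mV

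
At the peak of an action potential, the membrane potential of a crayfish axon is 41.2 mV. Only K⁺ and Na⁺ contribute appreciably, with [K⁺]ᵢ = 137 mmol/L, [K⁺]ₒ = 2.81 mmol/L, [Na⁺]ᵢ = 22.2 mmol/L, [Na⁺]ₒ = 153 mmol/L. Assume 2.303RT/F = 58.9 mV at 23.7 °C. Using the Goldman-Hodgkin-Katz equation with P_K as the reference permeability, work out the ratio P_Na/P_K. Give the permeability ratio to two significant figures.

16

Let α = P_Na/P_K. GHK: Vm = 58.9·log₁₀[(Kₒ + α·Naₒ)/(Kᵢ + α·Naᵢ)].
10^(Vm/58.9) = 10^(41.2/58.9) = 5.006
So 5.006·(Kᵢ + α·Naᵢ) = Kₒ + α·Naₒ → α = (5.006·137.0 − 2.81) / (153.0 − 5.006·22.2)
α = (685.8 − 2.81) / (153.0 − 111.1) = 683/41.87 = 16.31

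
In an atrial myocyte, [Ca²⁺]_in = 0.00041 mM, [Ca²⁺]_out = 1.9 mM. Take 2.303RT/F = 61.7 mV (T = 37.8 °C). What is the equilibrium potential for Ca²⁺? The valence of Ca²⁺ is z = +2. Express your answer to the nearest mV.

E = (61.7/z) · log₁₀([Ca²⁺]_out/[Ca²⁺]_in) with z = +2.
= (61.7/2) · log₁₀(1.9/0.00041) = 30.85 · log₁₀(4634)
= 30.85 · (3.6660) = 113.10 mV

113 mV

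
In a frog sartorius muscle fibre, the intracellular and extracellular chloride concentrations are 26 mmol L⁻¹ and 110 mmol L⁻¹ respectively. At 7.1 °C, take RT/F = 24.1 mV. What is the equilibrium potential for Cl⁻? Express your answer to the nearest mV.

E = (24.1/z) · ln([Cl⁻]_out/[Cl⁻]_in) with z = -1.
For an anion, dividing by z = -1 reverses the sign.
= (24.1/-1) · ln(110/26) = -24.10 · ln(4.231)
= -24.10 · (1.4424) = -34.76 mV

-35 mV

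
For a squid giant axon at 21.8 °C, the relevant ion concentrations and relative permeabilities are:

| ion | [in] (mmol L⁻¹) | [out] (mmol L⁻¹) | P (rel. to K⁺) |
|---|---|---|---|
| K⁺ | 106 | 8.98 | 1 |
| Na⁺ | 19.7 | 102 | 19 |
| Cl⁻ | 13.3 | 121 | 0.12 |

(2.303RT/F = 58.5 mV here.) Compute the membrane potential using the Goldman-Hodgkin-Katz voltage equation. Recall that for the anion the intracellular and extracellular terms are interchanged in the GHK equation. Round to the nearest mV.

35 mV

Vm = 58.5 · log₁₀[(Σ P·[cation]ₒ + Σ P·[anion]ᵢ) / (Σ P·[cation]ᵢ + Σ P·[anion]ₒ)]
Numerator = 1×8.98 + 19×102 + 0.12×13.3 = 1949
Denominator = 1×106 + 19×19.7 + 0.12×121 = 494.8
Vm = 58.5 · log₁₀(3.9379) = 58.5 × (0.5953) = 34.82 mV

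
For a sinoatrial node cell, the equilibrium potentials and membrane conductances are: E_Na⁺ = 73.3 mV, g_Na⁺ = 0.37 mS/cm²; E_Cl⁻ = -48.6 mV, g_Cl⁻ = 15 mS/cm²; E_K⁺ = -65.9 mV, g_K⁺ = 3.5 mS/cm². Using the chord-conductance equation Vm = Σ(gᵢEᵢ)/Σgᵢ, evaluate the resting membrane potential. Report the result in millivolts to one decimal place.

Σ gᵢEᵢ = 0.37·(73.3) + 15·(-48.6) + 3.5·(-65.9) = -932.53
Σ gᵢ = 0.37 + 15 + 3.5 = 18.87
Vm = -932.53 / 18.87 = -49.42 mV

-49.4 mV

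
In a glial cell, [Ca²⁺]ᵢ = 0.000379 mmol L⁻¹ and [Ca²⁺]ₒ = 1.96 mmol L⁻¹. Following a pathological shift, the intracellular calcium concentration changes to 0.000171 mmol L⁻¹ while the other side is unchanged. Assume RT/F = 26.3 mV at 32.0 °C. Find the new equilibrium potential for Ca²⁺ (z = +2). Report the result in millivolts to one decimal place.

122.9 mV

After the shift: [Ca²⁺]_out = 1.96, [Ca²⁺]_in = 0.000171 mmol L⁻¹.
E_new = (26.3/2)·ln(1.96/0.000171) = 13.15 · (9.3468) = 122.91 mV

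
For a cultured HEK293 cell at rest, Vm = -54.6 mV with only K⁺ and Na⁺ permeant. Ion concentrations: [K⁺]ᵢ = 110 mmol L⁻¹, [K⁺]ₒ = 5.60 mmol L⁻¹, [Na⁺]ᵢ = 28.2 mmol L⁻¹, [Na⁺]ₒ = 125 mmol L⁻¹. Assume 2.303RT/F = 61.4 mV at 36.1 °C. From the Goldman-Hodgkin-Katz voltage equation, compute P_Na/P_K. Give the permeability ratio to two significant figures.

0.071

Let α = P_Na/P_K. GHK: Vm = 61.4·log₁₀[(Kₒ + α·Naₒ)/(Kᵢ + α·Naᵢ)].
10^(Vm/61.4) = 10^(-54.6/61.4) = 0.12905
So 0.12905·(Kᵢ + α·Naᵢ) = Kₒ + α·Naₒ → α = (0.12905·110.0 − 5.6) / (125.0 − 0.12905·28.2)
α = (14.2 − 5.6) / (125.0 − 3.639) = 8.595/121.4 = 0.07082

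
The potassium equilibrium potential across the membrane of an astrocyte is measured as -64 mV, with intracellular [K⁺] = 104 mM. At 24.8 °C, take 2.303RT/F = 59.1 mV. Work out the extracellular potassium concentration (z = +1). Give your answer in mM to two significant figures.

Nernst: E = (59.1/1) · log₁₀([out]/[in]), so log₁₀([out]/[in]) = -64.0 × 1 / 59.1 = -1.0829.
[out]/[in] = 10^(-1.0829) = 0.08262.
[out] = 0.08262 × 104 = 8.593 mM.

8.6 mM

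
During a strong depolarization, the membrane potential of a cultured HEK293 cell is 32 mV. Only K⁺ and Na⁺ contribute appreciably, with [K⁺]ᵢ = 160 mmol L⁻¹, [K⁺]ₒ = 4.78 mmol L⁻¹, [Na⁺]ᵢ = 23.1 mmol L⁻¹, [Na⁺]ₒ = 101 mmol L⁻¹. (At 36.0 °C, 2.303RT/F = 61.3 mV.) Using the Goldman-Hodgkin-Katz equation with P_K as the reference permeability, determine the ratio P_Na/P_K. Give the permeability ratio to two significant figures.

22

Let α = P_Na/P_K. GHK: Vm = 61.3·log₁₀[(Kₒ + α·Naₒ)/(Kᵢ + α·Naᵢ)].
10^(Vm/61.3) = 10^(32.0/61.3) = 3.3268
So 3.3268·(Kᵢ + α·Naᵢ) = Kₒ + α·Naₒ → α = (3.3268·160.0 − 4.78) / (101.0 − 3.3268·23.1)
α = (532.3 − 4.78) / (101.0 − 76.85) = 527.5/24.15 = 21.84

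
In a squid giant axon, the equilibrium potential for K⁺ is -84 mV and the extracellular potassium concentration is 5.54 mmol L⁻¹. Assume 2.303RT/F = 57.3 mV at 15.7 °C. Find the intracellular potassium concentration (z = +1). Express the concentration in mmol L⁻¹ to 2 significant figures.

160 mmol L⁻¹

Nernst: E = (57.3/1) · log₁₀([out]/[in]), so log₁₀([out]/[in]) = -84.0 × 1 / 57.3 = -1.4660.
[out]/[in] = 10^(-1.4660) = 0.0342.
[in] = 5.54 / 0.0342 = 162 mmol L⁻¹.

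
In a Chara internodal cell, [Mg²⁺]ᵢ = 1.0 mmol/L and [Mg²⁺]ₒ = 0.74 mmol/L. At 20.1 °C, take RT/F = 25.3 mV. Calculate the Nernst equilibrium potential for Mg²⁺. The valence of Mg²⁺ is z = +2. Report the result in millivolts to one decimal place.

E = (25.3/z) · ln([Mg²⁺]_out/[Mg²⁺]_in) with z = +2.
= (25.3/2) · ln(0.74/1.0) = 12.65 · ln(0.74)
= 12.65 · (-0.3011) = -3.81 mV

-3.8 mV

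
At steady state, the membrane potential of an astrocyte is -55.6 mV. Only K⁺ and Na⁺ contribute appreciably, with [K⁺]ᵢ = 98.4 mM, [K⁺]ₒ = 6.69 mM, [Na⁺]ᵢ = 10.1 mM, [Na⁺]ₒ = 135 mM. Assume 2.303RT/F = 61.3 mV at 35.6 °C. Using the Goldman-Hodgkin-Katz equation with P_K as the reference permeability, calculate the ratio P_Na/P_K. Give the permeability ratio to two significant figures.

Let α = P_Na/P_K. GHK: Vm = 61.3·log₁₀[(Kₒ + α·Naₒ)/(Kᵢ + α·Naᵢ)].
10^(Vm/61.3) = 10^(-55.6/61.3) = 0.12388
So 0.12388·(Kᵢ + α·Naᵢ) = Kₒ + α·Naₒ → α = (0.12388·98.4 − 6.69) / (135.0 − 0.12388·10.1)
α = (12.19 − 6.69) / (135.0 − 1.251) = 5.499/133.7 = 0.04112

0.041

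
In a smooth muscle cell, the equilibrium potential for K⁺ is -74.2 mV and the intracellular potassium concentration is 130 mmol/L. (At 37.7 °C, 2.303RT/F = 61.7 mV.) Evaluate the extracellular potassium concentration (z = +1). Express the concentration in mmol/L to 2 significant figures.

Nernst: E = (61.7/1) · log₁₀([out]/[in]), so log₁₀([out]/[in]) = -74.2 × 1 / 61.7 = -1.2026.
[out]/[in] = 10^(-1.2026) = 0.06272.
[out] = 0.06272 × 130 = 8.154 mmol/L.

8.2 mmol/L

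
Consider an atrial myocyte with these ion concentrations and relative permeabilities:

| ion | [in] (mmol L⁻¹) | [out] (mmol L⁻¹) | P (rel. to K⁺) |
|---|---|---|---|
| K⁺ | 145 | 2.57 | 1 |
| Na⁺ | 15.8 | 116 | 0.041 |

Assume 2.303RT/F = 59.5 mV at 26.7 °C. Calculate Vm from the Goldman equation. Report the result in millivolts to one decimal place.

-77.3 mV

Vm = 59.5 · log₁₀[(Σ P·[cation]ₒ + Σ P·[anion]ᵢ) / (Σ P·[cation]ᵢ + Σ P·[anion]ₒ)]
Numerator = 1×2.57 + 0.041×116 = 7.326
Denominator = 1×145 + 0.041×15.8 = 145.6
Vm = 59.5 · log₁₀(0.050299) = 59.5 × (-1.2984) = -77.26 mV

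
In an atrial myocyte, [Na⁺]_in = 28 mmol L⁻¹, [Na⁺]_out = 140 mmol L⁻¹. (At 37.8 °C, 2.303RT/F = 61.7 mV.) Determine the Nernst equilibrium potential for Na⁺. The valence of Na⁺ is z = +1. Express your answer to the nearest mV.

E = (61.7/z) · log₁₀([Na⁺]_out/[Na⁺]_in) with z = +1.
= (61.7/1) · log₁₀(140/28) = 61.70 · log₁₀(5)
= 61.70 · (0.6990) = 43.13 mV

43 mV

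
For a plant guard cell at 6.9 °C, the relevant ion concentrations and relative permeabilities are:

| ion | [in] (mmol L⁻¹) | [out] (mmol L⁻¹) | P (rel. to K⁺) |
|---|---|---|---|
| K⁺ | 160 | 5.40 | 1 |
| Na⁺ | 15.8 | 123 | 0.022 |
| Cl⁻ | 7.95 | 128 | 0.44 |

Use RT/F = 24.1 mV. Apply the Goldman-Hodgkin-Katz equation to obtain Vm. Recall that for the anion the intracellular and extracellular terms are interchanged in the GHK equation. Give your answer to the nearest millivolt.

-71 mV

Vm = 24.1 · ln[(Σ P·[cation]ₒ + Σ P·[anion]ᵢ) / (Σ P·[cation]ᵢ + Σ P·[anion]ₒ)]
Numerator = 1×5.40 + 0.022×123 + 0.44×7.95 = 11.6
Denominator = 1×160 + 0.022×15.8 + 0.44×128 = 216.7
Vm = 24.1 · ln(0.053557) = 24.1 × (-2.9270) = -70.54 mV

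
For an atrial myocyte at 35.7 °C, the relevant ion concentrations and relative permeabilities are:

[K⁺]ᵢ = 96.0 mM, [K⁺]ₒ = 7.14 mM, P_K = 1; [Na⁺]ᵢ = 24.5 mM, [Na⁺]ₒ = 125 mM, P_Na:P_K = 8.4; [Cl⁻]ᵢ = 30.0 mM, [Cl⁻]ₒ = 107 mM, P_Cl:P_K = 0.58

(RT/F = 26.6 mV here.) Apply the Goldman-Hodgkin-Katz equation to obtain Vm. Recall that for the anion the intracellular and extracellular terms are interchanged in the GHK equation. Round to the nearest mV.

Vm = 26.6 · ln[(Σ P·[cation]ₒ + Σ P·[anion]ᵢ) / (Σ P·[cation]ᵢ + Σ P·[anion]ₒ)]
Numerator = 1×7.14 + 8.4×125 + 0.58×30.0 = 1075
Denominator = 1×96.0 + 8.4×24.5 + 0.58×107 = 363.9
Vm = 26.6 · ln(2.9532) = 26.6 × (1.0829) = 28.80 mV

29 mV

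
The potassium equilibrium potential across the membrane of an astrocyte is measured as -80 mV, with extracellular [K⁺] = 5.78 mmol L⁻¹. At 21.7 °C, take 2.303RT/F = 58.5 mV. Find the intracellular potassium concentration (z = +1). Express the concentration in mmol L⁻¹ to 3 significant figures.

Nernst: E = (58.5/1) · log₁₀([out]/[in]), so log₁₀([out]/[in]) = -80.0 × 1 / 58.5 = -1.3675.
[out]/[in] = 10^(-1.3675) = 0.0429.
[in] = 5.78 / 0.0429 = 134.7 mmol L⁻¹.

135 mmol L⁻¹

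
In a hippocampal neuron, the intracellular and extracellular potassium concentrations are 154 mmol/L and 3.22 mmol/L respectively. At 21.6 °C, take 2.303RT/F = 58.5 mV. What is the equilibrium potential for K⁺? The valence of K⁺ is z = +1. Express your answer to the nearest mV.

-98 mV

E = (58.5/z) · log₁₀([K⁺]_out/[K⁺]_in) with z = +1.
= (58.5/1) · log₁₀(3.22/154) = 58.50 · log₁₀(0.02091)
= 58.50 · (-1.6797) = -98.26 mV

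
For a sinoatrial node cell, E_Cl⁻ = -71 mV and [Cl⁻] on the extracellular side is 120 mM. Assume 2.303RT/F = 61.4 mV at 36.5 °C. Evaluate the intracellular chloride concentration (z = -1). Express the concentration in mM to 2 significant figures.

8.4 mM

Nernst: E = (61.4/-1) · log₁₀([out]/[in]), so log₁₀([out]/[in]) = -71.0 × -1 / 61.4 = 1.1564.
[out]/[in] = 10^(1.1564) = 14.33.
[in] = 120 / 14.33 = 8.372 mM.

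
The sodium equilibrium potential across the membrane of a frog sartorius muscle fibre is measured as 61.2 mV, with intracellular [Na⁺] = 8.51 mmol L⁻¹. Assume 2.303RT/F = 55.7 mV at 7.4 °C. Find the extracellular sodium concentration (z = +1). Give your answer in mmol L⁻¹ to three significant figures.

Nernst: E = (55.7/1) · log₁₀([out]/[in]), so log₁₀([out]/[in]) = 61.2 × 1 / 55.7 = 1.0987.
[out]/[in] = 10^(1.0987) = 12.55.
[out] = 12.55 × 8.51 = 106.8 mmol L⁻¹.

107 mmol L⁻¹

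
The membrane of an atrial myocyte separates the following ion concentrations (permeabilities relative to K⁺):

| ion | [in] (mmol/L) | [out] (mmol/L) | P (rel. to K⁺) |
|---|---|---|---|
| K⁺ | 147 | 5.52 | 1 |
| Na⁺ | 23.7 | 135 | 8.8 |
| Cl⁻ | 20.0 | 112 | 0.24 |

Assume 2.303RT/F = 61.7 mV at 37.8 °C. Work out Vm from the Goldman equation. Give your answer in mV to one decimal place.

Vm = 61.7 · log₁₀[(Σ P·[cation]ₒ + Σ P·[anion]ᵢ) / (Σ P·[cation]ᵢ + Σ P·[anion]ₒ)]
Numerator = 1×5.52 + 8.8×135 + 0.24×20.0 = 1198
Denominator = 1×147 + 8.8×23.7 + 0.24×112 = 382.4
Vm = 61.7 · log₁₀(3.1334) = 61.7 × (0.4960) = 30.60 mV

30.6 mV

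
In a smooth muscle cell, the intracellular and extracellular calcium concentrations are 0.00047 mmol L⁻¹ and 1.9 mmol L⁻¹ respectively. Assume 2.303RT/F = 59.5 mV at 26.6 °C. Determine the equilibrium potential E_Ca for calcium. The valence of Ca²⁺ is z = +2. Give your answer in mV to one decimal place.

E = (59.5/z) · log₁₀([Ca²⁺]_out/[Ca²⁺]_in) with z = +2.
= (59.5/2) · log₁₀(1.9/0.00047) = 29.75 · log₁₀(4043)
= 29.75 · (3.6067) = 107.30 mV

107.3 mV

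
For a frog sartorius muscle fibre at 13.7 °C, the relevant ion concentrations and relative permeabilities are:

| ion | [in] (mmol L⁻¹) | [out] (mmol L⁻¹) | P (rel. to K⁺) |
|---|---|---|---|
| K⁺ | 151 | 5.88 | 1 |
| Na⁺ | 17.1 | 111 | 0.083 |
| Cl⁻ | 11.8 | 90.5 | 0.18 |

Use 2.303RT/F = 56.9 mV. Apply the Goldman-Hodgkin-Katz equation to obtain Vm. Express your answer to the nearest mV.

Vm = 56.9 · log₁₀[(Σ P·[cation]ₒ + Σ P·[anion]ᵢ) / (Σ P·[cation]ᵢ + Σ P·[anion]ₒ)]
Numerator = 1×5.88 + 0.083×111 + 0.18×11.8 = 17.22
Denominator = 1×151 + 0.083×17.1 + 0.18×90.5 = 168.7
Vm = 56.9 · log₁₀(0.10205) = 56.9 × (-0.9912) = -56.40 mV

-56 mV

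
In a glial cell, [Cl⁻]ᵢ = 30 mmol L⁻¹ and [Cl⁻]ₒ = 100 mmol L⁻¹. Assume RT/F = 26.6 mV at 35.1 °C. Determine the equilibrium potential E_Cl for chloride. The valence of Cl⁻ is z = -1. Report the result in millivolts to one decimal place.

-32.0 mV

E = (26.6/z) · ln([Cl⁻]_out/[Cl⁻]_in) with z = -1.
For an anion, dividing by z = -1 reverses the sign.
= (26.6/-1) · ln(100/30) = -26.60 · ln(3.333)
= -26.60 · (1.2040) = -32.03 mV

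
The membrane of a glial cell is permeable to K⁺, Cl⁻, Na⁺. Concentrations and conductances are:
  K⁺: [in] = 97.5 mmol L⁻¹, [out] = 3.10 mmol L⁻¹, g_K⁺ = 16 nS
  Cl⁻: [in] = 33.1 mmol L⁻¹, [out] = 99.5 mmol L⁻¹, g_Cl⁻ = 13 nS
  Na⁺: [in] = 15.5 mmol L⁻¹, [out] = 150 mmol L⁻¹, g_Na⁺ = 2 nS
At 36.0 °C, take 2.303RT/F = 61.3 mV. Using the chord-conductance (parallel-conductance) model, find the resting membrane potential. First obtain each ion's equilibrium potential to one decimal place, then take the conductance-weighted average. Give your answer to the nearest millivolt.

-56 mV

E_K⁺ = (61.3/1)·log₁₀(3.10/97.5) = -91.8 mV
E_Cl⁻ = (61.3/-1)·log₁₀(99.5/33.1) = -29.3 mV
E_Na⁺ = (61.3/1)·log₁₀(150/15.5) = 60.4 mV
Vm = (Σ gᵢEᵢ)/(Σ gᵢ) = (16·-91.8 + 13·-29.3 + 2·60.4) / (16 + 13 + 2)
= -1728.90 / 31 = -55.77 mV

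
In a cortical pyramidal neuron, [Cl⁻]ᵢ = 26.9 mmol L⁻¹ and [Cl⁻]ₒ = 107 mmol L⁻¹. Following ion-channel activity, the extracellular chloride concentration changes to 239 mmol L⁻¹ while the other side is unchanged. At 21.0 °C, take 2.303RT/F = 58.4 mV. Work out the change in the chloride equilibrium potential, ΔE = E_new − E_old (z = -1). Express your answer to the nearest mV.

-20 mV

E_old = (58.4/-1)·log₁₀(107/26.9) = -35.02 mV
E_new = (58.4/-1)·log₁₀(239/26.9) = -55.40 mV
ΔE = -55.40 − (-35.02) = -20.38 mV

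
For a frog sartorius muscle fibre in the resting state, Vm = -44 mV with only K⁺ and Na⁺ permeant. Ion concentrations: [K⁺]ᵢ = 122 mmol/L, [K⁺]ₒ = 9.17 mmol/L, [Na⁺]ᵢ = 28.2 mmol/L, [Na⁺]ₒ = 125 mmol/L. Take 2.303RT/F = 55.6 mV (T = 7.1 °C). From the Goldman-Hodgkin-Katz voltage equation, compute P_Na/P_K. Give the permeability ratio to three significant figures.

Let α = P_Na/P_K. GHK: Vm = 55.6·log₁₀[(Kₒ + α·Naₒ)/(Kᵢ + α·Naᵢ)].
10^(Vm/55.6) = 10^(-44.0/55.6) = 0.16167
So 0.16167·(Kᵢ + α·Naᵢ) = Kₒ + α·Naₒ → α = (0.16167·122.0 − 9.17) / (125.0 − 0.16167·28.2)
α = (19.72 − 9.17) / (125.0 − 4.559) = 10.55/120.4 = 0.08763

0.0876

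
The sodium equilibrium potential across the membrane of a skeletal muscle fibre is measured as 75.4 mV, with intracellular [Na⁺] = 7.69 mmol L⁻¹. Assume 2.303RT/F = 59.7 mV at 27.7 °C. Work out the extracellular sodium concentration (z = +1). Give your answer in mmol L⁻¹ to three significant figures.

141 mmol L⁻¹

Nernst: E = (59.7/1) · log₁₀([out]/[in]), so log₁₀([out]/[in]) = 75.4 × 1 / 59.7 = 1.2630.
[out]/[in] = 10^(1.2630) = 18.32.
[out] = 18.32 × 7.69 = 140.9 mmol L⁻¹.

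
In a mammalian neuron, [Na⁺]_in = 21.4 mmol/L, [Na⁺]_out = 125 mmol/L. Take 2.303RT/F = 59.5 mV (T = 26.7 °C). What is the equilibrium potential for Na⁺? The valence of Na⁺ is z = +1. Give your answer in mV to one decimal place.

45.6 mV

E = (59.5/z) · log₁₀([Na⁺]_out/[Na⁺]_in) with z = +1.
= (59.5/1) · log₁₀(125/21.4) = 59.50 · log₁₀(5.841)
= 59.50 · (0.7665) = 45.61 mV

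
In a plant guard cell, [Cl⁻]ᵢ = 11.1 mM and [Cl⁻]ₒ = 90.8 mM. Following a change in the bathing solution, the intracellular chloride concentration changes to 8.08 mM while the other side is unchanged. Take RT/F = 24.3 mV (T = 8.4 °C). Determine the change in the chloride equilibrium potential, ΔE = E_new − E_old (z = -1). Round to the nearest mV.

E_old = (24.3/-1)·ln(90.8/11.1) = -51.07 mV
E_new = (24.3/-1)·ln(90.8/8.08) = -58.79 mV
ΔE = -58.79 − (-51.07) = -7.72 mV

-8 mV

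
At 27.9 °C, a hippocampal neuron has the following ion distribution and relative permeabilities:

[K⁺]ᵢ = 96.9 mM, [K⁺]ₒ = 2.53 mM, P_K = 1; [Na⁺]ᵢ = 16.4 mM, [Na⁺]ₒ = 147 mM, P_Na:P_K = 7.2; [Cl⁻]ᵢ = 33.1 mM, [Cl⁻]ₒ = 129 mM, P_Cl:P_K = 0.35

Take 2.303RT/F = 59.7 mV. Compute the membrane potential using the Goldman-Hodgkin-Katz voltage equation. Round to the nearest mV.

Vm = 59.7 · log₁₀[(Σ P·[cation]ₒ + Σ P·[anion]ᵢ) / (Σ P·[cation]ᵢ + Σ P·[anion]ₒ)]
Numerator = 1×2.53 + 7.2×147 + 0.35×33.1 = 1073
Denominator = 1×96.9 + 7.2×16.4 + 0.35×129 = 260.1
Vm = 59.7 · log₁₀(4.123) = 59.7 × (0.6152) = 36.73 mV

37 mV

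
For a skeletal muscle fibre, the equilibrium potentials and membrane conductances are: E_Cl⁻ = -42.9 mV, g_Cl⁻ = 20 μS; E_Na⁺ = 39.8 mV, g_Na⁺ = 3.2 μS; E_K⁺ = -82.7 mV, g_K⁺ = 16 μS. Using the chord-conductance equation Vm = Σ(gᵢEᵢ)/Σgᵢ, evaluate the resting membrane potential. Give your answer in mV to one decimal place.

Σ gᵢEᵢ = 20·(-42.9) + 3.2·(39.8) + 16·(-82.7) = -2053.84
Σ gᵢ = 20 + 3.2 + 16 = 39.2
Vm = -2053.84 / 39.2 = -52.39 mV

-52.4 mV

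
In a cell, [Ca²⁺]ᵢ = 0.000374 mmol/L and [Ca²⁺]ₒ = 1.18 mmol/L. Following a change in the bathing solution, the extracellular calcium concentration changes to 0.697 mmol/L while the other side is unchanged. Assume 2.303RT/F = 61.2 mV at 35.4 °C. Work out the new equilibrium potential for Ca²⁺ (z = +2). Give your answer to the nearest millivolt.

100 mV

After the shift: [Ca²⁺]_out = 0.697, [Ca²⁺]_in = 0.000374 mmol/L.
E_new = (61.2/2)·log₁₀(0.697/0.000374) = 30.60 · (3.2704) = 100.07 mV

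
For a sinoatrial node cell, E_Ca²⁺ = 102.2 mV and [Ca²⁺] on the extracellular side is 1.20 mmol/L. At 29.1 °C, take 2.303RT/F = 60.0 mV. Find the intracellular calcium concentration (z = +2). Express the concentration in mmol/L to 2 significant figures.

Nernst: E = (60.0/2) · log₁₀([out]/[in]), so log₁₀([out]/[in]) = 102.2 × 2 / 60.0 = 3.4067.
[out]/[in] = 10^(3.4067) = 2551.
[in] = 1.20 / 2551 = 0.0004705 mmol/L.

0.00047 mmol/L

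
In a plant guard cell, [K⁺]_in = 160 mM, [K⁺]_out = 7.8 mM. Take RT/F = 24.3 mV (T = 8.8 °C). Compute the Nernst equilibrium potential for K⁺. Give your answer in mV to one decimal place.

-73.4 mV

E = (24.3/z) · ln([K⁺]_out/[K⁺]_in) with z = +1.
= (24.3/1) · ln(7.8/160) = 24.30 · ln(0.04875)
= 24.30 · (-3.0211) = -73.41 mV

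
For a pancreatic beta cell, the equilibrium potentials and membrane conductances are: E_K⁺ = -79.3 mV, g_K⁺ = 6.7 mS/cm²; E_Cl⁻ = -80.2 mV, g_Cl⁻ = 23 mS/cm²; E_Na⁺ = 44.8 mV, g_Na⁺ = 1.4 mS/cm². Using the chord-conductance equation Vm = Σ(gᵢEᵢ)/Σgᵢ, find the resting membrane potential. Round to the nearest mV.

Σ gᵢEᵢ = 6.7·(-79.3) + 23·(-80.2) + 1.4·(44.8) = -2313.19
Σ gᵢ = 6.7 + 23 + 1.4 = 31.1
Vm = -2313.19 / 31.1 = -74.38 mV

-74 mV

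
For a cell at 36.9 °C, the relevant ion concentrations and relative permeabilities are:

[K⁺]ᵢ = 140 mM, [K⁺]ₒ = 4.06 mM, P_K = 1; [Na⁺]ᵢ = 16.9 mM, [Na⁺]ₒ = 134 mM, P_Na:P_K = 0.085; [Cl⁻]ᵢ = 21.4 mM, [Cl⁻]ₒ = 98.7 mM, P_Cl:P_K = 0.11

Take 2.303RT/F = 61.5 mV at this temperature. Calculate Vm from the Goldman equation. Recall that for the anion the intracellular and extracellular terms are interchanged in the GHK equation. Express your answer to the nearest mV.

-57 mV

Vm = 61.5 · log₁₀[(Σ P·[cation]ₒ + Σ P·[anion]ᵢ) / (Σ P·[cation]ᵢ + Σ P·[anion]ₒ)]
Numerator = 1×4.06 + 0.085×134 + 0.11×21.4 = 17.8
Denominator = 1×140 + 0.085×16.9 + 0.11×98.7 = 152.3
Vm = 61.5 · log₁₀(0.11691) = 61.5 × (-0.9322) = -57.33 mV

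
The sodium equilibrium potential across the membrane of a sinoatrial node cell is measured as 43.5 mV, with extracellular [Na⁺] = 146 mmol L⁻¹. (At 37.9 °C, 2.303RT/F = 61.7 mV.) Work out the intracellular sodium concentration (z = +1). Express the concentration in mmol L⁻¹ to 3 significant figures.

Nernst: E = (61.7/1) · log₁₀([out]/[in]), so log₁₀([out]/[in]) = 43.5 × 1 / 61.7 = 0.7050.
[out]/[in] = 10^(0.7050) = 5.07.
[in] = 146 / 5.07 = 28.8 mmol L⁻¹.

28.8 mmol L⁻¹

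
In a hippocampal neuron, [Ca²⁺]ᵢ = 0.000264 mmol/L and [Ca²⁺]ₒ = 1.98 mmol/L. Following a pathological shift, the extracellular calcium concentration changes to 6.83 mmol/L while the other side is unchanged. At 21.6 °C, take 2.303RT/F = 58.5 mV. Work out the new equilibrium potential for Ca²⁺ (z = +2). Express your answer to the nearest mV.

After the shift: [Ca²⁺]_out = 6.83, [Ca²⁺]_in = 0.000264 mmol/L.
E_new = (58.5/2)·log₁₀(6.83/0.000264) = 29.25 · (4.4128) = 129.07 mV

129 mV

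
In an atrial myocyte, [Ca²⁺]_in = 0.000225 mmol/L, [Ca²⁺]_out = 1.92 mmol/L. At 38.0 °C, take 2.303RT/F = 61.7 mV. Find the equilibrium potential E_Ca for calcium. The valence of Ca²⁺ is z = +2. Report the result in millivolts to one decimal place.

E = (61.7/z) · log₁₀([Ca²⁺]_out/[Ca²⁺]_in) with z = +2.
= (61.7/2) · log₁₀(1.92/0.000225) = 30.85 · log₁₀(8533)
= 30.85 · (3.9311) = 121.28 mV

121.3 mV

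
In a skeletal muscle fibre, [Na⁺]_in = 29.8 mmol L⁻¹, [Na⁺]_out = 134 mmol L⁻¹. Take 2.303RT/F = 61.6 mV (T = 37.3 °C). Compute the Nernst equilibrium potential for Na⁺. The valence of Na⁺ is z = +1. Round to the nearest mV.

E = (61.6/z) · log₁₀([Na⁺]_out/[Na⁺]_in) with z = +1.
= (61.6/1) · log₁₀(134/29.8) = 61.60 · log₁₀(4.497)
= 61.60 · (0.6529) = 40.22 mV

40 mV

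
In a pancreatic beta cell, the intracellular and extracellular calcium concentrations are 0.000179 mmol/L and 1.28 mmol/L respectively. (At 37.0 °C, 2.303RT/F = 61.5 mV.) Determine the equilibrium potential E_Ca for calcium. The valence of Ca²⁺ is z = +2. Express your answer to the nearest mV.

119 mV

E = (61.5/z) · log₁₀([Ca²⁺]_out/[Ca²⁺]_in) with z = +2.
= (61.5/2) · log₁₀(1.28/0.000179) = 30.75 · log₁₀(7151)
= 30.75 · (3.8544) = 118.52 mV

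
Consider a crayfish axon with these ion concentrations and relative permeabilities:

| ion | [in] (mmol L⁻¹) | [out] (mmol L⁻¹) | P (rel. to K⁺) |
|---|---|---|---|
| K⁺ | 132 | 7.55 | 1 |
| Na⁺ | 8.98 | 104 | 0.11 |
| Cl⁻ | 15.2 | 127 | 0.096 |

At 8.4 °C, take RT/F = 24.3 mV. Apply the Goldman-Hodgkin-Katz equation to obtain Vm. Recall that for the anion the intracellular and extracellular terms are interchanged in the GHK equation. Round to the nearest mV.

Vm = 24.3 · ln[(Σ P·[cation]ₒ + Σ P·[anion]ᵢ) / (Σ P·[cation]ᵢ + Σ P·[anion]ₒ)]
Numerator = 1×7.55 + 0.11×104 + 0.096×15.2 = 20.45
Denominator = 1×132 + 0.11×8.98 + 0.096×127 = 145.2
Vm = 24.3 · ln(0.14085) = 24.3 × (-1.9600) = -47.63 mV

-48 mV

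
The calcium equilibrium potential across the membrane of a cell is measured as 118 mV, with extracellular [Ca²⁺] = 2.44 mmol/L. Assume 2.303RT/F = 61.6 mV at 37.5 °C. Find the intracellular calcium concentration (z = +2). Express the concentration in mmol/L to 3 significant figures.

Nernst: E = (61.6/2) · log₁₀([out]/[in]), so log₁₀([out]/[in]) = 118.0 × 2 / 61.6 = 3.8312.
[out]/[in] = 10^(3.8312) = 6779.
[in] = 2.44 / 6779 = 0.0003599 mmol/L.

0.000360 mmol/L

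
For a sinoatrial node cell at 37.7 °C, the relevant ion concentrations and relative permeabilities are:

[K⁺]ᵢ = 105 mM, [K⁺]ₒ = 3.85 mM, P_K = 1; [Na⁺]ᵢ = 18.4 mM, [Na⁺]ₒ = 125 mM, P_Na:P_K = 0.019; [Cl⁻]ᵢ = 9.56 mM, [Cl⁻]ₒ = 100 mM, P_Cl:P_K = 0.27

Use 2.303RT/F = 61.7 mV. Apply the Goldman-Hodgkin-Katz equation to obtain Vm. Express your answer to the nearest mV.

Vm = 61.7 · log₁₀[(Σ P·[cation]ₒ + Σ P·[anion]ᵢ) / (Σ P·[cation]ᵢ + Σ P·[anion]ₒ)]
Numerator = 1×3.85 + 0.019×125 + 0.27×9.56 = 8.806
Denominator = 1×105 + 0.019×18.4 + 0.27×100 = 132.3
Vm = 61.7 · log₁₀(0.066537) = 61.7 × (-1.1769) = -72.62 mV

-73 mV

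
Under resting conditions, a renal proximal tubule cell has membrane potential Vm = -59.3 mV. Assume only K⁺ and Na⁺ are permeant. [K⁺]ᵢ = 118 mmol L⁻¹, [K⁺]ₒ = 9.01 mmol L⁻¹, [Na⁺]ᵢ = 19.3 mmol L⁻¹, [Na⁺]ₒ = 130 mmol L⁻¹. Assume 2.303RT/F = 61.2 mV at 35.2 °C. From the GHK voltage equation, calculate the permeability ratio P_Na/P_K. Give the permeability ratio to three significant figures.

Let α = P_Na/P_K. GHK: Vm = 61.2·log₁₀[(Kₒ + α·Naₒ)/(Kᵢ + α·Naᵢ)].
10^(Vm/61.2) = 10^(-59.3/61.2) = 0.10741
So 0.10741·(Kᵢ + α·Naᵢ) = Kₒ + α·Naₒ → α = (0.10741·118.0 − 9.01) / (130.0 − 0.10741·19.3)
α = (12.67 − 9.01) / (130.0 − 2.073) = 3.664/127.9 = 0.02864

0.0286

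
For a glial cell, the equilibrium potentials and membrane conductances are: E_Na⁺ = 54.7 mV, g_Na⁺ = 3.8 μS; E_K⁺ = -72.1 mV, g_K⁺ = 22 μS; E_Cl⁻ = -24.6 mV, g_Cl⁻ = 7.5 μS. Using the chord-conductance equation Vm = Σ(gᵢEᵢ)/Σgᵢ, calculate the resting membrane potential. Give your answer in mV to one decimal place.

-46.9 mV

Σ gᵢEᵢ = 3.8·(54.7) + 22·(-72.1) + 7.5·(-24.6) = -1562.84
Σ gᵢ = 3.8 + 22 + 7.5 = 33.3
Vm = -1562.84 / 33.3 = -46.93 mV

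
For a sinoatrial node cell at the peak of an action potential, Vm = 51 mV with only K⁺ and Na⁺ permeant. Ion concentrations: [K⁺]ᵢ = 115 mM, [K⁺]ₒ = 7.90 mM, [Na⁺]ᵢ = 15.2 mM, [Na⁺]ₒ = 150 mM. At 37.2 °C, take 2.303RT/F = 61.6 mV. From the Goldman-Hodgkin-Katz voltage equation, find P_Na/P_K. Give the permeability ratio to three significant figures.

Let α = P_Na/P_K. GHK: Vm = 61.6·log₁₀[(Kₒ + α·Naₒ)/(Kᵢ + α·Naᵢ)].
10^(Vm/61.6) = 10^(51.0/61.6) = 6.7286
So 6.7286·(Kᵢ + α·Naᵢ) = Kₒ + α·Naₒ → α = (6.7286·115.0 − 7.9) / (150.0 − 6.7286·15.2)
α = (773.8 − 7.9) / (150.0 − 102.3) = 765.9/47.73 = 16.05

16.0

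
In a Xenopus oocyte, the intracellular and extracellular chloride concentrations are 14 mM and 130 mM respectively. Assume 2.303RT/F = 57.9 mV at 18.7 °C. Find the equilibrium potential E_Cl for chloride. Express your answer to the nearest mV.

-56 mV

E = (57.9/z) · log₁₀([Cl⁻]_out/[Cl⁻]_in) with z = -1.
For an anion, dividing by z = -1 reverses the sign.
= (57.9/-1) · log₁₀(130/14) = -57.90 · log₁₀(9.286)
= -57.90 · (0.9678) = -56.04 mV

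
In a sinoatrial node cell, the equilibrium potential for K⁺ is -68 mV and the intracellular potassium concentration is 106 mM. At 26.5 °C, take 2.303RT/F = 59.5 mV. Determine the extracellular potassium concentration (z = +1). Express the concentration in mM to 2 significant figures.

7.6 mM

Nernst: E = (59.5/1) · log₁₀([out]/[in]), so log₁₀([out]/[in]) = -68.0 × 1 / 59.5 = -1.1429.
[out]/[in] = 10^(-1.1429) = 0.07197.
[out] = 0.07197 × 106 = 7.629 mM.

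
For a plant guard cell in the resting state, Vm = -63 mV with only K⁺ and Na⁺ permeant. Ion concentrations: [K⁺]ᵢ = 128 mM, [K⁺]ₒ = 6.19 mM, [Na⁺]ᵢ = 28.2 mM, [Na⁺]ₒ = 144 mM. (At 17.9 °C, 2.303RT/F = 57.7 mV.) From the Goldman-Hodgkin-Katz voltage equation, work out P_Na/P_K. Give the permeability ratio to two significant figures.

Let α = P_Na/P_K. GHK: Vm = 57.7·log₁₀[(Kₒ + α·Naₒ)/(Kᵢ + α·Naᵢ)].
10^(Vm/57.7) = 10^(-63.0/57.7) = 0.080937
So 0.080937·(Kᵢ + α·Naᵢ) = Kₒ + α·Naₒ → α = (0.080937·128.0 − 6.19) / (144.0 − 0.080937·28.2)
α = (10.36 − 6.19) / (144.0 − 2.282) = 4.17/141.7 = 0.02942

0.029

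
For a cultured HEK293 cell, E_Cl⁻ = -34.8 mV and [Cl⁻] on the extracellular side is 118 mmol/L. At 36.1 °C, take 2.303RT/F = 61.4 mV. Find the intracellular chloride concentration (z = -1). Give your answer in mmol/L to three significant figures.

Nernst: E = (61.4/-1) · log₁₀([out]/[in]), so log₁₀([out]/[in]) = -34.8 × -1 / 61.4 = 0.5668.
[out]/[in] = 10^(0.5668) = 3.688.
[in] = 118 / 3.688 = 32 mmol/L.

32.0 mmol/L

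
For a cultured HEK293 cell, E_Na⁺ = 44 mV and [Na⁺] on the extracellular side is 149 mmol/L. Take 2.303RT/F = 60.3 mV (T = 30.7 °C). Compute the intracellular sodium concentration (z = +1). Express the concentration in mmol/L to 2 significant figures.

Nernst: E = (60.3/1) · log₁₀([out]/[in]), so log₁₀([out]/[in]) = 44.0 × 1 / 60.3 = 0.7297.
[out]/[in] = 10^(0.7297) = 5.366.
[in] = 149 / 5.366 = 27.77 mmol/L.

28 mmol/L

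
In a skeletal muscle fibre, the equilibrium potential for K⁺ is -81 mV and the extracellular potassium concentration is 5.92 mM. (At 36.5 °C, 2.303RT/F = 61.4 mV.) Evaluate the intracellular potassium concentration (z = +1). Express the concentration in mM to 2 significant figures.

Nernst: E = (61.4/1) · log₁₀([out]/[in]), so log₁₀([out]/[in]) = -81.0 × 1 / 61.4 = -1.3192.
[out]/[in] = 10^(-1.3192) = 0.04795.
[in] = 5.92 / 0.04795 = 123.5 mM.

120 mM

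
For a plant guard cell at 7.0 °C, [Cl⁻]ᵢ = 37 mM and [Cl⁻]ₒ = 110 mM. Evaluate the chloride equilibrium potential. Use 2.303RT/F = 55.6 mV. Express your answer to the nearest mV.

-26 mV

E = (55.6/z) · log₁₀([Cl⁻]_out/[Cl⁻]_in) with z = -1.
For an anion, dividing by z = -1 reverses the sign.
= (55.6/-1) · log₁₀(110/37) = -55.60 · log₁₀(2.973)
= -55.60 · (0.4732) = -26.31 mV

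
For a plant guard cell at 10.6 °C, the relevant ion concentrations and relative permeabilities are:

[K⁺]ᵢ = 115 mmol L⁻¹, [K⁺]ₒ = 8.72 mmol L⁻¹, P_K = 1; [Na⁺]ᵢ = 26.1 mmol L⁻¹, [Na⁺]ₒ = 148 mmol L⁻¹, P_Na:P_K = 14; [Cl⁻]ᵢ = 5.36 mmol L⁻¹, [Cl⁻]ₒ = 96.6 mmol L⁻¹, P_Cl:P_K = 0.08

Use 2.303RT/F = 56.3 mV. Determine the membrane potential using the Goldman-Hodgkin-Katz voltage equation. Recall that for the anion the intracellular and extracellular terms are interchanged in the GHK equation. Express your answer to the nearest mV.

35 mV

Vm = 56.3 · log₁₀[(Σ P·[cation]ₒ + Σ P·[anion]ᵢ) / (Σ P·[cation]ᵢ + Σ P·[anion]ₒ)]
Numerator = 1×8.72 + 14×148 + 0.08×5.36 = 2081
Denominator = 1×115 + 14×26.1 + 0.08×96.6 = 488.1
Vm = 56.3 · log₁₀(4.2635) = 56.3 × (0.6298) = 35.46 mV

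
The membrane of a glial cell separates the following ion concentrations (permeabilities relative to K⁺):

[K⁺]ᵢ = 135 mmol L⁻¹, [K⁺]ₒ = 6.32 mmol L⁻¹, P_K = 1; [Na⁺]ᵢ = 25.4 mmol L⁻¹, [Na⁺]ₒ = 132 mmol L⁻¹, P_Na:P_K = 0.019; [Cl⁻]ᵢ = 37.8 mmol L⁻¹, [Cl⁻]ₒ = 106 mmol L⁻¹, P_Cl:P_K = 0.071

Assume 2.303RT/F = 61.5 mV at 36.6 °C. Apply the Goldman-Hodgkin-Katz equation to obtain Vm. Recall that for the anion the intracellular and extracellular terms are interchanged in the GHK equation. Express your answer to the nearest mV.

Vm = 61.5 · log₁₀[(Σ P·[cation]ₒ + Σ P·[anion]ᵢ) / (Σ P·[cation]ᵢ + Σ P·[anion]ₒ)]
Numerator = 1×6.32 + 0.019×132 + 0.071×37.8 = 11.51
Denominator = 1×135 + 0.019×25.4 + 0.071×106 = 143
Vm = 61.5 · log₁₀(0.080497) = 61.5 × (-1.0942) = -67.29 mV

-67 mV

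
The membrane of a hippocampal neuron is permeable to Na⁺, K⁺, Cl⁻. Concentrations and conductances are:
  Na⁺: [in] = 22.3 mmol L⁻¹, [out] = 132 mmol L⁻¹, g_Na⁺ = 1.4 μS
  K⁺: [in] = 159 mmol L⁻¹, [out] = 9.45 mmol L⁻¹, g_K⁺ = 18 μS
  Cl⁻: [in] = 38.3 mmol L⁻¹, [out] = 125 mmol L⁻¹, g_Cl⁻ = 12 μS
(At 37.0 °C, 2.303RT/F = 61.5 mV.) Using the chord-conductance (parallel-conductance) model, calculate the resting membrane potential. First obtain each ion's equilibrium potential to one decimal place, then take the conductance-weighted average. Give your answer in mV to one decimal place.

E_Na⁺ = (61.5/1)·log₁₀(132/22.3) = 47.5 mV
E_K⁺ = (61.5/1)·log₁₀(9.45/159) = -75.4 mV
E_Cl⁻ = (61.5/-1)·log₁₀(125/38.3) = -31.6 mV
Vm = (Σ gᵢEᵢ)/(Σ gᵢ) = (1.4·47.5 + 18·-75.4 + 12·-31.6) / (1.4 + 18 + 12)
= -1669.90 / 31.4 = -53.18 mV

-53.2 mV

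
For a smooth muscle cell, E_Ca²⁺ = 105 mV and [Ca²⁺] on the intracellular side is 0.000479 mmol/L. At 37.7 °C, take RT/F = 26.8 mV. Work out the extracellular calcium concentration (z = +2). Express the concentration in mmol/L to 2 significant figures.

Nernst: E = (26.8/2) · ln([out]/[in]), so ln([out]/[in]) = 105.0 × 2 / 26.8 = 7.8358.
[out]/[in] = e^(7.8358) = 2530.
[out] = 2530 × 0.000479 = 1.212 mmol/L.

1.2 mmol/L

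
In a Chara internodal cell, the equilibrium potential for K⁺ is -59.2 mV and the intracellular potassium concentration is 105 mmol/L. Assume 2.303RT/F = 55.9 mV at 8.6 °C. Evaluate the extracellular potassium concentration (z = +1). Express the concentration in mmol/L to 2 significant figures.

9.2 mmol/L

Nernst: E = (55.9/1) · log₁₀([out]/[in]), so log₁₀([out]/[in]) = -59.2 × 1 / 55.9 = -1.0590.
[out]/[in] = 10^(-1.0590) = 0.08729.
[out] = 0.08729 × 105 = 9.165 mmol/L.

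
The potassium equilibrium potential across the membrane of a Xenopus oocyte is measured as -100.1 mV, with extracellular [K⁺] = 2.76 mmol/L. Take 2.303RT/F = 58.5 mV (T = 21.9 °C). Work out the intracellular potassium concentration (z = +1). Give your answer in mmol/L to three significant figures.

142 mmol/L

Nernst: E = (58.5/1) · log₁₀([out]/[in]), so log₁₀([out]/[in]) = -100.1 × 1 / 58.5 = -1.7111.
[out]/[in] = 10^(-1.7111) = 0.01945.
[in] = 2.76 / 0.01945 = 141.9 mmol/L.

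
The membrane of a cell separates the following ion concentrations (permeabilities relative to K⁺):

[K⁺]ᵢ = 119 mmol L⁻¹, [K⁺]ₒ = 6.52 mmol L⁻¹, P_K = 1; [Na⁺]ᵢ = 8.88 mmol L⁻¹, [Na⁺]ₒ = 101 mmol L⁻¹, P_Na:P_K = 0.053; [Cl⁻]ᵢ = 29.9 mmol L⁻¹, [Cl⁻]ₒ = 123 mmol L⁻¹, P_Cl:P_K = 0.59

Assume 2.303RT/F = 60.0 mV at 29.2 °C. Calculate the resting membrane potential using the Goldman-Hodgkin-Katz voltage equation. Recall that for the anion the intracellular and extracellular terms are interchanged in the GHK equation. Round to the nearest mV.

-49 mV

Vm = 60.0 · log₁₀[(Σ P·[cation]ₒ + Σ P·[anion]ᵢ) / (Σ P·[cation]ᵢ + Σ P·[anion]ₒ)]
Numerator = 1×6.52 + 0.053×101 + 0.59×29.9 = 29.51
Denominator = 1×119 + 0.053×8.88 + 0.59×123 = 192
Vm = 60.0 · log₁₀(0.15369) = 60.0 × (-0.8134) = -48.80 mV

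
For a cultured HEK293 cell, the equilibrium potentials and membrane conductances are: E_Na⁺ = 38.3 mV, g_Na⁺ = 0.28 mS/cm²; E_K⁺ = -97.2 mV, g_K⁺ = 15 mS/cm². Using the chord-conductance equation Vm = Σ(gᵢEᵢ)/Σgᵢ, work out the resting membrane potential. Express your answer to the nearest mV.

-95 mV

Σ gᵢEᵢ = 0.28·(38.3) + 15·(-97.2) = -1447.28
Σ gᵢ = 0.28 + 15 = 15.28
Vm = -1447.28 / 15.28 = -94.72 mV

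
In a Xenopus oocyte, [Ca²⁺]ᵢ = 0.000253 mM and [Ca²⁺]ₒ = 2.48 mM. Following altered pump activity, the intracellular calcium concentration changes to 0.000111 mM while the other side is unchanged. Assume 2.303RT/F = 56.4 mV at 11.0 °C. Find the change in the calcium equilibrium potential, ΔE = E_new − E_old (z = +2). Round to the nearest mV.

E_old = (56.4/2)·log₁₀(2.48/0.000253) = 112.56 mV
E_new = (56.4/2)·log₁₀(2.48/0.000111) = 122.65 mV
ΔE = 122.65 − (112.56) = 10.09 mV

10 mV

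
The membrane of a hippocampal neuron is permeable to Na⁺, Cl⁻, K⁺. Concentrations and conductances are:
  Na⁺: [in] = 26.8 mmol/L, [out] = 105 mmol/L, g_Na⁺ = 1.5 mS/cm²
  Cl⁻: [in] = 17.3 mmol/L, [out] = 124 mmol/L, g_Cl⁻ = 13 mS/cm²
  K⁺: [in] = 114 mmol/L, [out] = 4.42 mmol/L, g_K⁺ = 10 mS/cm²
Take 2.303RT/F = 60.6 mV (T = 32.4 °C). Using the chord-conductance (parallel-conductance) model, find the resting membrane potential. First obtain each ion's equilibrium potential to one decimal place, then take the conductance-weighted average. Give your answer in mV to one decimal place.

E_Na⁺ = (60.6/1)·log₁₀(105/26.8) = 35.9 mV
E_Cl⁻ = (60.6/-1)·log₁₀(124/17.3) = -51.8 mV
E_K⁺ = (60.6/1)·log₁₀(4.42/114) = -85.5 mV
Vm = (Σ gᵢEᵢ)/(Σ gᵢ) = (1.5·35.9 + 13·-51.8 + 10·-85.5) / (1.5 + 13 + 10)
= -1474.55 / 24.5 = -60.19 mV

-60.2 mV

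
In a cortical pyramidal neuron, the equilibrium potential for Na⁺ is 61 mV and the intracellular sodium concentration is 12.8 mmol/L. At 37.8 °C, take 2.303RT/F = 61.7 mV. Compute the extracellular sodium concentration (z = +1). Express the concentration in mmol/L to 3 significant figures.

Nernst: E = (61.7/1) · log₁₀([out]/[in]), so log₁₀([out]/[in]) = 61.0 × 1 / 61.7 = 0.9887.
[out]/[in] = 10^(0.9887) = 9.742.
[out] = 9.742 × 12.8 = 124.7 mmol/L.

125 mmol/L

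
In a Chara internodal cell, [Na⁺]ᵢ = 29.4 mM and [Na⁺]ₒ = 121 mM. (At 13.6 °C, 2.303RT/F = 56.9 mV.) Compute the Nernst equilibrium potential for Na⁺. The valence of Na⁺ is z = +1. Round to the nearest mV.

35 mV

E = (56.9/z) · log₁₀([Na⁺]_out/[Na⁺]_in) with z = +1.
= (56.9/1) · log₁₀(121/29.4) = 56.90 · log₁₀(4.116)
= 56.90 · (0.6144) = 34.96 mV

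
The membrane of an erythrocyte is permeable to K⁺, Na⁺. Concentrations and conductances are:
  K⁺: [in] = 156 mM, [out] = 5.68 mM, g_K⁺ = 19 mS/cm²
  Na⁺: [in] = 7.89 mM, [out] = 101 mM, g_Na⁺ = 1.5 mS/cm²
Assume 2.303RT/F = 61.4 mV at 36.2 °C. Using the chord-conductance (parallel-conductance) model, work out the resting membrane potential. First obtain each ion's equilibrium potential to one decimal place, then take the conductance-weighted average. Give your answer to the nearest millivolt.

-77 mV

E_K⁺ = (61.4/1)·log₁₀(5.68/156) = -88.3 mV
E_Na⁺ = (61.4/1)·log₁₀(101/7.89) = 68.0 mV
Vm = (Σ gᵢEᵢ)/(Σ gᵢ) = (19·-88.3 + 1.5·68.0) / (19 + 1.5)
= -1575.70 / 20.5 = -76.86 mV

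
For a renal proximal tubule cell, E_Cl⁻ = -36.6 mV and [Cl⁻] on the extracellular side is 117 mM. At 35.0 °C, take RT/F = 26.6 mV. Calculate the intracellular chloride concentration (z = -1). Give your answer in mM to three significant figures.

Nernst: E = (26.6/-1) · ln([out]/[in]), so ln([out]/[in]) = -36.6 × -1 / 26.6 = 1.3759.
[out]/[in] = e^(1.3759) = 3.959.
[in] = 117 / 3.959 = 29.55 mM.

29.6 mM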